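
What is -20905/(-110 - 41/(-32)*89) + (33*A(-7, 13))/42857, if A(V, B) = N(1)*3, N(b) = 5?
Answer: -28669554865/5528553 ≈ -5185.7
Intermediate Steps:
A(V, B) = 15 (A(V, B) = 5*3 = 15)
-20905/(-110 - 41/(-32)*89) + (33*A(-7, 13))/42857 = -20905/(-110 - 41/(-32)*89) + (33*15)/42857 = -20905/(-110 - 41*(-1/32)*89) + 495*(1/42857) = -20905/(-110 + (41/32)*89) + 495/42857 = -20905/(-110 + 3649/32) + 495/42857 = -20905/129/32 + 495/42857 = -20905*32/129 + 495/42857 = -668960/129 + 495/42857 = -28669554865/5528553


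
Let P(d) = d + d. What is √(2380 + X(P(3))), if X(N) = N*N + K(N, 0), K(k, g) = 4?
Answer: 22*√5 ≈ 49.193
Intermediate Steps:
P(d) = 2*d
X(N) = 4 + N² (X(N) = N*N + 4 = N² + 4 = 4 + N²)
√(2380 + X(P(3))) = √(2380 + (4 + (2*3)²)) = √(2380 + (4 + 6²)) = √(2380 + (4 + 36)) = √(2380 + 40) = √2420 = 22*√5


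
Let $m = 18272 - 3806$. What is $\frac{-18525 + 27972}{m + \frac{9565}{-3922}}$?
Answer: $\frac{37051134}{56726087} \approx 0.65316$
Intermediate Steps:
$m = 14466$
$\frac{-18525 + 27972}{m + \frac{9565}{-3922}} = \frac{-18525 + 27972}{14466 + \frac{9565}{-3922}} = \frac{9447}{14466 + 9565 \left(- \frac{1}{3922}\right)} = \frac{9447}{14466 - \frac{9565}{3922}} = \frac{9447}{\frac{56726087}{3922}} = 9447 \cdot \frac{3922}{56726087} = \frac{37051134}{56726087}$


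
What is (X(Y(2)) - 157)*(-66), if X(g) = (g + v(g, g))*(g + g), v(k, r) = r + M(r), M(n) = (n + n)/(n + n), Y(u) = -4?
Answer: 6666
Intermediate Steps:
M(n) = 1 (M(n) = (2*n)/((2*n)) = (2*n)*(1/(2*n)) = 1)
v(k, r) = 1 + r (v(k, r) = r + 1 = 1 + r)
X(g) = 2*g*(1 + 2*g) (X(g) = (g + (1 + g))*(g + g) = (1 + 2*g)*(2*g) = 2*g*(1 + 2*g))
(X(Y(2)) - 157)*(-66) = (2*(-4)*(1 + 2*(-4)) - 157)*(-66) = (2*(-4)*(1 - 8) - 157)*(-66) = (2*(-4)*(-7) - 157)*(-66) = (56 - 157)*(-66) = -101*(-66) = 6666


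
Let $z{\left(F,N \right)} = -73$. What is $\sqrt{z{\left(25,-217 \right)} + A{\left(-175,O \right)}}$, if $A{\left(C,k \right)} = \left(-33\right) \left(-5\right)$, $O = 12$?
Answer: $2 \sqrt{23} \approx 9.5917$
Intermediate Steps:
$A{\left(C,k \right)} = 165$
$\sqrt{z{\left(25,-217 \right)} + A{\left(-175,O \right)}} = \sqrt{-73 + 165} = \sqrt{92} = 2 \sqrt{23}$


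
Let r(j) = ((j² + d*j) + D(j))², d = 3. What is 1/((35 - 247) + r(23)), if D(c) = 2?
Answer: 1/359788 ≈ 2.7794e-6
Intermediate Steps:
r(j) = (2 + j² + 3*j)² (r(j) = ((j² + 3*j) + 2)² = (2 + j² + 3*j)²)
1/((35 - 247) + r(23)) = 1/((35 - 247) + (2 + 23² + 3*23)²) = 1/(-212 + (2 + 529 + 69)²) = 1/(-212 + 600²) = 1/(-212 + 360000) = 1/359788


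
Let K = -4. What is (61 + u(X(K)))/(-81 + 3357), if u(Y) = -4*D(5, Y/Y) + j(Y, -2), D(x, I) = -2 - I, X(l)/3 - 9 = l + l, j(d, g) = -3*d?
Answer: 16/819 ≈ 0.019536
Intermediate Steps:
X(l) = 27 + 6*l (X(l) = 27 + 3*(l + l) = 27 + 3*(2*l) = 27 + 6*l)
u(Y) = 12 - 3*Y (u(Y) = -4*(-2 - Y/Y) - 3*Y = -4*(-2 - 1*1) - 3*Y = -4*(-2 - 1) - 3*Y = -4*(-3) - 3*Y = 12 - 3*Y)
(61 + u(X(K)))/(-81 + 3357) = (61 + (12 - 3*(27 + 6*(-4))))/(-81 + 3357) = (61 + (12 - 3*(27 - 24)))/3276 = (61 + (12 - 3*3))*(1/3276) = (61 + (12 - 9))*(1/3276) = (61 + 3)*(1/3276) = 64*(1/3276) = 16/819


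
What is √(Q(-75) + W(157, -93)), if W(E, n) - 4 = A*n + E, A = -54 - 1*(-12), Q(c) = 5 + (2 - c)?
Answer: 3*√461 ≈ 64.413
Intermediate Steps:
Q(c) = 7 - c
A = -42 (A = -54 + 12 = -42)
W(E, n) = 4 + E - 42*n (W(E, n) = 4 + (-42*n + E) = 4 + (E - 42*n) = 4 + E - 42*n)
√(Q(-75) + W(157, -93)) = √((7 - 1*(-75)) + (4 + 157 - 42*(-93))) = √((7 + 75) + (4 + 157 + 3906)) = √(82 + 4067) = √4149 = 3*√461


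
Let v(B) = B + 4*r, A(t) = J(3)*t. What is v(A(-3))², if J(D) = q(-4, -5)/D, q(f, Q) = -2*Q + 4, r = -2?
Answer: 484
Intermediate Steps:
q(f, Q) = 4 - 2*Q
J(D) = 14/D (J(D) = (4 - 2*(-5))/D = (4 + 10)/D = 14/D)
A(t) = 14*t/3 (A(t) = (14/3)*t = (14*(⅓))*t = 14*t/3)
v(B) = -8 + B (v(B) = B + 4*(-2) = B - 8 = -8 + B)
v(A(-3))² = (-8 + (14/3)*(-3))² = (-8 - 14)² = (-22)² = 484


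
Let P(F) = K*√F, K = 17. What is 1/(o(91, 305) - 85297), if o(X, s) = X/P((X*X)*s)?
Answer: -7518504065/641305841232304 - 17*√305/641305841232304 ≈ -1.1724e-5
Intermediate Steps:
P(F) = 17*√F
o(X, s) = X/(17*√(s*X²)) (o(X, s) = X/((17*√((X*X)*s))) = X/((17*√(X²*s))) = X/((17*√(s*X²))) = X*(1/(17*√(s*X²))) = X/(17*√(s*X²)))
1/(o(91, 305) - 85297) = 1/((1/17)*91/√(305*91²) - 85297) = 1/((1/17)*91/√(305*8281) - 85297) = 1/((1/17)*91/√2525705 - 85297) = 1/((1/17)*91*(√305/27755) - 85297) = 1/(√305/5185 - 85297) = 1/(-85297 + √305/5185)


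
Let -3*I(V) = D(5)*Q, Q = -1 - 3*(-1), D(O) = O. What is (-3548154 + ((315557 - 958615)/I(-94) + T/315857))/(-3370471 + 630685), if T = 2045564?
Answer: 5298864606011/4326902933010 ≈ 1.2246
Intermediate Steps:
Q = 2 (Q = -1 + 3 = 2)
I(V) = -10/3 (I(V) = -5*2/3 = -⅓*10 = -10/3)
(-3548154 + ((315557 - 958615)/I(-94) + T/315857))/(-3370471 + 630685) = (-3548154 + ((315557 - 958615)/(-10/3) + 2045564/315857))/(-3370471 + 630685) = (-3548154 + (-643058*(-3/10) + 2045564*(1/315857)))/(-2739786) = (-3548154 + (964587/5 + 2045564/315857))*(-1/2739786) = (-3548154 + 304681783879/1579285)*(-1/2739786) = -5298864606011/1579285*(-1/2739786) = 5298864606011/4326902933010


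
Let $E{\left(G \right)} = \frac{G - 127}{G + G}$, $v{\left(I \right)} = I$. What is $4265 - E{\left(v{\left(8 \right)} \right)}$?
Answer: $\frac{68359}{16} \approx 4272.4$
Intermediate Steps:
$E{\left(G \right)} = \frac{-127 + G}{2 G}$
$4265 - E{\left(v{\left(8 \right)} \right)} = 4265 - \frac{-127 + 8}{2 \cdot 8} = 4265 - \frac{1}{2} \cdot \frac{1}{8} \left(-119\right) = 4265 - - \frac{119}{16} = 4265 + \frac{119}{16} = \frac{68359}{16}$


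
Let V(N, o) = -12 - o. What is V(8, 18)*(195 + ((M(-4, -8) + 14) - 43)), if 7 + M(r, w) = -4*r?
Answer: -5250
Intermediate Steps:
M(r, w) = -7 - 4*r
V(8, 18)*(195 + ((M(-4, -8) + 14) - 43)) = (-12 - 1*18)*(195 + (((-7 - 4*(-4)) + 14) - 43)) = (-12 - 18)*(195 + (((-7 + 16) + 14) - 43)) = -30*(195 + ((9 + 14) - 43)) = -30*(195 + (23 - 43)) = -30*(195 - 20) = -30*175 = -5250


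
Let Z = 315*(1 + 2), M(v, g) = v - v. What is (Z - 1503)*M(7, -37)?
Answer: 0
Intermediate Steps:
M(v, g) = 0
Z = 945 (Z = 315*3 = 945)
(Z - 1503)*M(7, -37) = (945 - 1503)*0 = -558*0 = 0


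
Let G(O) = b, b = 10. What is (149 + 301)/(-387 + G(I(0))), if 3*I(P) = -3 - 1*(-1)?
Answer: -450/377 ≈ -1.1936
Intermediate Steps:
I(P) = -⅔ (I(P) = (-3 - 1*(-1))/3 = (-3 + 1)/3 = (⅓)*(-2) = -⅔)
G(O) = 10
(149 + 301)/(-387 + G(I(0))) = (149 + 301)/(-387 + 10) = 450/(-377) = 450*(-1/377) = -450/377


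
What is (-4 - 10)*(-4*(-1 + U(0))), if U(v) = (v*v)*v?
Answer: -56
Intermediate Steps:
U(v) = v**3 (U(v) = v**2*v = v**3)
(-4 - 10)*(-4*(-1 + U(0))) = (-4 - 10)*(-4*(-1 + 0**3)) = -(-56)*(-1 + 0) = -(-56)*(-1) = -14*4 = -56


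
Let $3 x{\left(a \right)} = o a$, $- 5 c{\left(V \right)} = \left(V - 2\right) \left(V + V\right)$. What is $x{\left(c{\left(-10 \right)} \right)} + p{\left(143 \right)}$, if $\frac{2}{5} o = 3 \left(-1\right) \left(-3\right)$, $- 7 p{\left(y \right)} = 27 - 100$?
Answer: $- \frac{2447}{7} \approx -349.57$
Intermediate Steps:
$c{\left(V \right)} = - \frac{2 V \left(-2 + V\right)}{5}$ ($c{\left(V \right)} = - \frac{\left(V - 2\right) \left(V + V\right)}{5} = - \frac{\left(-2 + V\right) 2 V}{5} = - \frac{2 V \left(-2 + V\right)}{5}$)
$p{\left(y \right)} = \frac{73}{7}$ ($p{\left(y \right)} = - \frac{27 - 100}{7} = \left(- \frac{1}{7}\right) \left(-73\right) = \frac{73}{7}$)
$o = \frac{45}{2}$ ($o = \frac{5 \cdot 3 \left(-1\right) \left(-3\right)}{2} = \frac{5 \left(\left(-3\right) \left(-3\right)\right)}{2} = \frac{5}{2} \cdot 9 = \frac{45}{2} \approx 22.5$)
$x{\left(a \right)} = \frac{15 a}{2}$ ($x{\left(a \right)} = \frac{\frac{45}{2} a}{3} = \frac{15 a}{2}$)
$x{\left(c{\left(-10 \right)} \right)} + p{\left(143 \right)} = \frac{15 \cdot \frac{2}{5} \left(-10\right) \left(2 - -10\right)}{2} + \frac{73}{7} = \frac{15 \cdot \frac{2}{5} \left(-10\right) \left(2 + 10\right)}{2} + \frac{73}{7} = \frac{15 \cdot \frac{2}{5} \left(-10\right) 12}{2} + \frac{73}{7} = \frac{15}{2} \left(-48\right) + \frac{73}{7} = -360 + \frac{73}{7} = - \frac{2447}{7}$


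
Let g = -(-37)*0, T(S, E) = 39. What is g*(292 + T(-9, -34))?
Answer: 0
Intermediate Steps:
g = 0 (g = -37*0 = 0)
g*(292 + T(-9, -34)) = 0*(292 + 39) = 0*331 = 0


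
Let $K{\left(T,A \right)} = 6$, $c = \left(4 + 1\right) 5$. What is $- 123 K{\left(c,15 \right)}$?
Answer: $-738$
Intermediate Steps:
$c = 25$ ($c = 5 \cdot 5 = 25$)
$- 123 K{\left(c,15 \right)} = \left(-123\right) 6 = -738$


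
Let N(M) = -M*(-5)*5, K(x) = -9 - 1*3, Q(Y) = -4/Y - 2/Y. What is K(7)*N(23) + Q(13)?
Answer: -89706/13 ≈ -6900.5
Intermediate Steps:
Q(Y) = -6/Y
K(x) = -12 (K(x) = -9 - 3 = -12)
N(M) = 25*M (N(M) = -(-5*M)*5 = -(-25)*M = 25*M)
K(7)*N(23) + Q(13) = -300*23 - 6/13 = -12*575 - 6*1/13 = -6900 - 6/13 = -89706/13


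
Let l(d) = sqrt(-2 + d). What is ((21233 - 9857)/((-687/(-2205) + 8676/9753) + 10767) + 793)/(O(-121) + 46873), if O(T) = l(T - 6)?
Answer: 478841295228094723/28265911727736373126 - 10215716835451*I*sqrt(129)/28265911727736373126 ≈ 0.016941 - 4.1049e-6*I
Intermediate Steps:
O(T) = sqrt(-8 + T) (O(T) = sqrt(-2 + (T - 6)) = sqrt(-2 + (-6 + T)) = sqrt(-8 + T))
((21233 - 9857)/((-687/(-2205) + 8676/9753) + 10767) + 793)/(O(-121) + 46873) = ((21233 - 9857)/((-687/(-2205) + 8676/9753) + 10767) + 793)/(sqrt(-8 - 121) + 46873) = (11376/((-687*(-1/2205) + 8676*(1/9753)) + 10767) + 793)/(sqrt(-129) + 46873) = (11376/((229/735 + 2892/3251) + 10767) + 793)/(I*sqrt(129) + 46873) = (11376/(2870099/2389485 + 10767) + 793)/(46873 + I*sqrt(129)) = (11376/(25730455094/2389485) + 793)/(46873 + I*sqrt(129)) = (11376*(2389485/25730455094) + 793)/(46873 + I*sqrt(129)) = (13591390680/12865227547 + 793)/(46873 + I*sqrt(129)) = 10215716835451/(12865227547*(46873 + I*sqrt(129)))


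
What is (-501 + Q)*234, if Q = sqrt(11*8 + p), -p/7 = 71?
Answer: -117234 + 234*I*sqrt(409) ≈ -1.1723e+5 + 4732.4*I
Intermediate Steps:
p = -497 (p = -7*71 = -497)
Q = I*sqrt(409) (Q = sqrt(11*8 - 497) = sqrt(88 - 497) = sqrt(-409) = I*sqrt(409) ≈ 20.224*I)
(-501 + Q)*234 = (-501 + I*sqrt(409))*234 = -117234 + 234*I*sqrt(409)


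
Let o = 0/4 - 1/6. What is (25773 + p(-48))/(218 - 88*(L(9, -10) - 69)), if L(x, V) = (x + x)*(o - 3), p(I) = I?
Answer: 25725/11306 ≈ 2.2753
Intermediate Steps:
o = -⅙ (o = 0*(¼) - 1*⅙ = 0 - ⅙ = -⅙ ≈ -0.16667)
L(x, V) = -19*x/3 (L(x, V) = (x + x)*(-⅙ - 3) = (2*x)*(-19/6) = -19*x/3)
(25773 + p(-48))/(218 - 88*(L(9, -10) - 69)) = (25773 - 48)/(218 - 88*(-19/3*9 - 69)) = 25725/(218 - 88*(-57 - 69)) = 25725/(218 - 88*(-126)) = 25725/(218 + 11088) = 25725/11306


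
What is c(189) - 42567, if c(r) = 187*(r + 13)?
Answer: -4793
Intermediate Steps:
c(r) = 2431 + 187*r (c(r) = 187*(13 + r) = 2431 + 187*r)
c(189) - 42567 = (2431 + 187*189) - 42567 = (2431 + 35343) - 42567 = 37774 - 42567 = -4793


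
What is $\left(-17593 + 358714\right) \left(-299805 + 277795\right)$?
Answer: $-7508073210$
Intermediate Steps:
$\left(-17593 + 358714\right) \left(-299805 + 277795\right) = 341121 \left(-22010\right) = -7508073210$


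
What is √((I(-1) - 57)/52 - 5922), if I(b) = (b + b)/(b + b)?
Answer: 10*I*√10010/13 ≈ 76.962*I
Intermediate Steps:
I(b) = 1 (I(b) = (2*b)/((2*b)) = (2*b)*(1/(2*b)) = 1)
√((I(-1) - 57)/52 - 5922) = √((1 - 57)/52 - 5922) = √((1/52)*(-56) - 5922) = √(-14/13 - 5922) = √(-77000/13) = 10*I*√10010/13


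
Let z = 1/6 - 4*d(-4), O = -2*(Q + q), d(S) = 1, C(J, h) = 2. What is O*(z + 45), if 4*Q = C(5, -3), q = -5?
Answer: 741/2 ≈ 370.50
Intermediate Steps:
Q = ½ (Q = (¼)*2 = ½ ≈ 0.50000)
O = 9 (O = -2*(½ - 5) = -2*(-9/2) = 9)
z = -23/6 (z = 1/6 - 4*1 = ⅙ - 4 = -23/6 ≈ -3.8333)
O*(z + 45) = 9*(-23/6 + 45) = 9*(247/6) = 741/2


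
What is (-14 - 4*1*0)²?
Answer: 196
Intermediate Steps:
(-14 - 4*1*0)² = (-14 - 4*0)² = (-14 + 0)² = (-14)² = 196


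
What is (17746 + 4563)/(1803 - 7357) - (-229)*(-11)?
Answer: -14012835/5554 ≈ -2523.0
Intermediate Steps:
(17746 + 4563)/(1803 - 7357) - (-229)*(-11) = 22309/(-5554) - 1*2519 = 22309*(-1/5554) - 2519 = -22309/5554 - 2519 = -14012835/5554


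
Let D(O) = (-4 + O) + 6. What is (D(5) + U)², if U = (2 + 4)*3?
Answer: 625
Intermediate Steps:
D(O) = 2 + O
U = 18 (U = 6*3 = 18)
(D(5) + U)² = ((2 + 5) + 18)² = (7 + 18)² = 25² = 625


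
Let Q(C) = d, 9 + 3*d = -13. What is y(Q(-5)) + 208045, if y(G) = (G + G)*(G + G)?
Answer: 1874341/9 ≈ 2.0826e+5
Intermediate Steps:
d = -22/3 (d = -3 + (⅓)*(-13) = -3 - 13/3 = -22/3 ≈ -7.3333)
Q(C) = -22/3
y(G) = 4*G² (y(G) = (2*G)*(2*G) = 4*G²)
y(Q(-5)) + 208045 = 4*(-22/3)² + 208045 = 4*(484/9) + 208045 = 1936/9 + 208045 = 1874341/9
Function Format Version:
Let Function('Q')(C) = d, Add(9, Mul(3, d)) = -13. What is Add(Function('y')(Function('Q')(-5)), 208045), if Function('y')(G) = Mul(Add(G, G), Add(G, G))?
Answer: Rational(1874341, 9) ≈ 2.0826e+5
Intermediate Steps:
d = Rational(-22, 3) (d = Add(-3, Mul(Rational(1, 3), -13)) = Add(-3, Rational(-13, 3)) = Rational(-22, 3) ≈ -7.3333)
Function('Q')(C) = Rational(-22, 3)
Function('y')(G) = Mul(4, Pow(G, 2)) (Function('y')(G) = Mul(Mul(2, G), Mul(2, G)) = Mul(4, Pow(G, 2)))
Add(Function('y')(Function('Q')(-5)), 208045) = Add(Mul(4, Pow(Rational(-22, 3), 2)), 208045) = Add(Mul(4, Rational(484, 9)), 208045) = Add(Rational(1936, 9), 208045) = Rational(1874341, 9)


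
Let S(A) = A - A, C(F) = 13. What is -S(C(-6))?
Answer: 0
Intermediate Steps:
S(A) = 0
-S(C(-6)) = -1*0 = 0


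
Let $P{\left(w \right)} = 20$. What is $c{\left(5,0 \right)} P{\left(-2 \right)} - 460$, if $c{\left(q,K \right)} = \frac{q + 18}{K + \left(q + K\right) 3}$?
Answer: $- \frac{1288}{3} \approx -429.33$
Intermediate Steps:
$c{\left(q,K \right)} = \frac{18 + q}{3 q + 4 K}$ ($c{\left(q,K \right)} = \frac{18 + q}{K + \left(K + q\right) 3} = \frac{18 + q}{K + \left(3 K + 3 q\right)} = \frac{18 + q}{3 q + 4 K}$)
$c{\left(5,0 \right)} P{\left(-2 \right)} - 460 = \frac{18 + 5}{3 \cdot 5 + 4 \cdot 0} \cdot 20 - 460 = \frac{1}{15 + 0} \cdot 23 \cdot 20 - 460 = \frac{1}{15} \cdot 23 \cdot 20 - 460 = \frac{23}{15} \cdot 20 - 460 = \frac{92}{3} - 460 = - \frac{1288}{3}$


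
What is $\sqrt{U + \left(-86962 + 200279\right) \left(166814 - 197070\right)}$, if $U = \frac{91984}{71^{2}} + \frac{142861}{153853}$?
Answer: $\frac{i \sqrt{409105400815918655792279}}{10923563} \approx 58554.0 i$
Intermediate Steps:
$U = \frac{14872176653}{775572973}$ ($U = \frac{91984}{5041} + 142861 \cdot \frac{1}{153853} = 91984 \cdot \frac{1}{5041} + \frac{142861}{153853} = \frac{91984}{5041} + \frac{142861}{153853} = \frac{14872176653}{775572973} \approx 19.176$)
$\sqrt{U + \left(-86962 + 200279\right) \left(166814 - 197070\right)} = \sqrt{\frac{14872176653}{775572973} + \left(-86962 + 200279\right) \left(166814 - 197070\right)} = \sqrt{\frac{14872176653}{775572973} + 113317 \left(-30256\right)} = \sqrt{\frac{14872176653}{775572973} - 3428519152} = \sqrt{- \frac{2659066776831902243}{775572973}} = \frac{i \sqrt{409105400815918655792279}}{10923563}$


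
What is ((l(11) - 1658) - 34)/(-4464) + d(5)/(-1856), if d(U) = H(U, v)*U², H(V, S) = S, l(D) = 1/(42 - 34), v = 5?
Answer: 322765/1035648 ≈ 0.31166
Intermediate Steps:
l(D) = ⅛ (l(D) = 1/8 = ⅛)
d(U) = 5*U²
((l(11) - 1658) - 34)/(-4464) + d(5)/(-1856) = ((⅛ - 1658) - 34)/(-4464) + (5*5²)/(-1856) = (-13263/8 - 34)*(-1/4464) + (5*25)*(-1/1856) = -13535/8*(-1/4464) + 125*(-1/1856) = 13535/35712 - 125/1856 = 322765/1035648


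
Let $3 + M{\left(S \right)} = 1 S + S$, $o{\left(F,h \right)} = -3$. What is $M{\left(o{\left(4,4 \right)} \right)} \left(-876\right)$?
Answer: $7884$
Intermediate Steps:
$M{\left(S \right)} = -3 + 2 S$ ($M{\left(S \right)} = -3 + \left(1 S + S\right) = -3 + \left(S + S\right) = -3 + 2 S$)
$M{\left(o{\left(4,4 \right)} \right)} \left(-876\right) = \left(-3 + 2 \left(-3\right)\right) \left(-876\right) = \left(-3 - 6\right) \left(-876\right) = \left(-9\right) \left(-876\right) = 7884$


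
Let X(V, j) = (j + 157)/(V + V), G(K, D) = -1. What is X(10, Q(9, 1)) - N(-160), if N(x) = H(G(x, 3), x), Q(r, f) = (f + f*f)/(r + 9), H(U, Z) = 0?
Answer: 707/90 ≈ 7.8556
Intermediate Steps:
Q(r, f) = (f + f**2)/(9 + r)
N(x) = 0
X(V, j) = (157 + j)/(2*V) (X(V, j) = (157 + j)/((2*V)) = (157 + j)*(1/(2*V)) = (157 + j)/(2*V))
X(10, Q(9, 1)) - N(-160) = (1/2)*(157 + 1*(1 + 1)/(9 + 9))/10 - 1*0 = (1/2)*(1/10)*(157 + 1*2/18) + 0 = (1/2)*(1/10)*(157 + 1*(1/18)*2) + 0 = (1/2)*(1/10)*(157 + 1/9) + 0 = (1/2)*(1/10)*(1414/9) + 0 = 707/90 + 0 = 707/90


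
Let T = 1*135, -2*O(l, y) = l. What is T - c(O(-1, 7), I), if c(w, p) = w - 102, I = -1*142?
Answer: 473/2 ≈ 236.50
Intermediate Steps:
O(l, y) = -l/2
I = -142
c(w, p) = -102 + w
T = 135
T - c(O(-1, 7), I) = 135 - (-102 - ½*(-1)) = 135 - (-102 + ½) = 135 - 1*(-203/2) = 135 + 203/2 = 473/2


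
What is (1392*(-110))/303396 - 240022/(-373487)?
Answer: 1302782106/9442871821 ≈ 0.13796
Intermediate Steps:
(1392*(-110))/303396 - 240022/(-373487) = -153120*1/303396 - 240022*(-1/373487) = -12760/25283 + 240022/373487 = 1302782106/9442871821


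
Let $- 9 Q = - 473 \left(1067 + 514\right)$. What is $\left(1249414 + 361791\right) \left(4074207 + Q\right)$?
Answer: $\frac{20094774749860}{3} \approx 6.6983 \cdot 10^{12}$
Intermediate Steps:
$Q = \frac{249271}{3}$ ($Q = - \frac{\left(-473\right) \left(1067 + 514\right)}{9} = - \frac{\left(-473\right) 1581}{9} = \left(- \frac{1}{9}\right) \left(-747813\right) = \frac{249271}{3} \approx 83090.0$)
$\left(1249414 + 361791\right) \left(4074207 + Q\right) = \left(1249414 + 361791\right) \left(4074207 + \frac{249271}{3}\right) = 1611205 \cdot \frac{12471892}{3} = \frac{20094774749860}{3}$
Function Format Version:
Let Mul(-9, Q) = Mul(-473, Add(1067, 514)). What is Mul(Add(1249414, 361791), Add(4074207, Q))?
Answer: Rational(20094774749860, 3) ≈ 6.6983e+12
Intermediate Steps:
Q = Rational(249271, 3) (Q = Mul(Rational(-1, 9), Mul(-473, Add(1067, 514))) = Mul(Rational(-1, 9), Mul(-473, 1581)) = Mul(Rational(-1, 9), -747813) = Rational(249271, 3) ≈ 83090.)
Mul(Add(1249414, 361791), Add(4074207, Q)) = Mul(Add(1249414, 361791), Add(4074207, Rational(249271, 3))) = Mul(1611205, Rational(12471892, 3)) = Rational(20094774749860, 3)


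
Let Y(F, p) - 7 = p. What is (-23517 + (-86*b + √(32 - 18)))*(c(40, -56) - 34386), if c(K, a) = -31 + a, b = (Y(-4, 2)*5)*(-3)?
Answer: 410470011 - 34473*√14 ≈ 4.1034e+8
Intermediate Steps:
Y(F, p) = 7 + p
b = -135 (b = ((7 + 2)*5)*(-3) = (9*5)*(-3) = 45*(-3) = -135)
(-23517 + (-86*b + √(32 - 18)))*(c(40, -56) - 34386) = (-23517 + (-86*(-135) + √(32 - 18)))*((-31 - 56) - 34386) = (-23517 + (11610 + √14))*(-87 - 34386) = (-11907 + √14)*(-34473) = 410470011 - 34473*√14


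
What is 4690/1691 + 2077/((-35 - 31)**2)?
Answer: 23941847/7365996 ≈ 3.2503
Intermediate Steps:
4690/1691 + 2077/((-35 - 31)**2) = 4690*(1/1691) + 2077/((-66)**2) = 4690/1691 + 2077/4356 = 23941847/7365996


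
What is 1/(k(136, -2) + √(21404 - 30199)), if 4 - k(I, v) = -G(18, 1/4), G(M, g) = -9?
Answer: -1/1764 - I*√8795/8820 ≈ -0.00056689 - 0.010633*I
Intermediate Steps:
k(I, v) = -5 (k(I, v) = 4 - (-1)*(-9) = 4 - 1*9 = 4 - 9 = -5)
1/(k(136, -2) + √(21404 - 30199)) = 1/(-5 + √(21404 - 30199)) = 1/(-5 + √(-8795)) = 1/(-5 + I*√8795)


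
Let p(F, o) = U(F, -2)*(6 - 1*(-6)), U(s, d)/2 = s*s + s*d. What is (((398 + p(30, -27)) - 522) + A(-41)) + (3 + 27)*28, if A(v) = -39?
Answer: 20837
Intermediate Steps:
U(s, d) = 2*s² + 2*d*s (U(s, d) = 2*(s*s + s*d) = 2*(s² + d*s) = 2*s² + 2*d*s)
p(F, o) = 24*F*(-2 + F) (p(F, o) = (2*F*(-2 + F))*(6 - 1*(-6)) = (2*F*(-2 + F))*(6 + 6) = (2*F*(-2 + F))*12 = 24*F*(-2 + F))
(((398 + p(30, -27)) - 522) + A(-41)) + (3 + 27)*28 = (((398 + 24*30*(-2 + 30)) - 522) - 39) + (3 + 27)*28 = (((398 + 24*30*28) - 522) - 39) + 30*28 = (((398 + 20160) - 522) - 39) + 840 = ((20558 - 522) - 39) + 840 = (20036 - 39) + 840 = 19997 + 840 = 20837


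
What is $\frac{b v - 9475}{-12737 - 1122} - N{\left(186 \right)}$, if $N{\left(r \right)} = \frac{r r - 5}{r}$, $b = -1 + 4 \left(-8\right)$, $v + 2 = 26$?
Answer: $- \frac{477487007}{2577774} \approx -185.23$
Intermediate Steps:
$v = 24$ ($v = -2 + 26 = 24$)
$b = -33$ ($b = -1 - 32 = -33$)
$N{\left(r \right)} = \frac{-5 + r^{2}}{r}$ ($N{\left(r \right)} = \frac{r^{2} - 5}{r} = \frac{-5 + r^{2}}{r}$)
$\frac{b v - 9475}{-12737 - 1122} - N{\left(186 \right)} = \frac{\left(-33\right) 24 - 9475}{-12737 - 1122} - \left(186 - \frac{5}{186}\right) = \frac{-792 - 9475}{-13859} - \left(186 - \frac{5}{186}\right) = \left(-10267\right) \left(- \frac{1}{13859}\right) - \left(186 - \frac{5}{186}\right) = \frac{10267}{13859} - \frac{34591}{186} = - \frac{477487007}{2577774}$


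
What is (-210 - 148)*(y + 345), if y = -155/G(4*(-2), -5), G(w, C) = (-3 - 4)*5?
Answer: -875668/7 ≈ -1.2510e+5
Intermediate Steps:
G(w, C) = -35 (G(w, C) = -7*5 = -35)
y = 31/7 (y = -155/(-35) = -155*(-1/35) = 31/7 ≈ 4.4286)
(-210 - 148)*(y + 345) = (-210 - 148)*(31/7 + 345) = -358*2446/7 = -875668/7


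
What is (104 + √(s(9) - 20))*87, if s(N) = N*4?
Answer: 9396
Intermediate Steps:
s(N) = 4*N
(104 + √(s(9) - 20))*87 = (104 + √(4*9 - 20))*87 = (104 + √(36 - 20))*87 = (104 + √16)*87 = (104 + 4)*87 = 108*87 = 9396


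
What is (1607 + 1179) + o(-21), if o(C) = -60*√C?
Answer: 2786 - 60*I*√21 ≈ 2786.0 - 274.95*I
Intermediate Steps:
(1607 + 1179) + o(-21) = (1607 + 1179) - 60*I*√21 = 2786 - 60*I*√21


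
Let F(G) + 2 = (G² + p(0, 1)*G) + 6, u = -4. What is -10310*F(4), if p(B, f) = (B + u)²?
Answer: -866040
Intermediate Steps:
p(B, f) = (-4 + B)² (p(B, f) = (B - 4)² = (-4 + B)²)
F(G) = 4 + G² + 16*G (F(G) = -2 + ((G² + (-4 + 0)²*G) + 6) = -2 + ((G² + (-4)²*G) + 6) = -2 + ((G² + 16*G) + 6) = -2 + (6 + G² + 16*G) = 4 + G² + 16*G)
-10310*F(4) = -10310*(4 + 4² + 16*4) = -10310*(4 + 16 + 64) = -10310*84 = -866040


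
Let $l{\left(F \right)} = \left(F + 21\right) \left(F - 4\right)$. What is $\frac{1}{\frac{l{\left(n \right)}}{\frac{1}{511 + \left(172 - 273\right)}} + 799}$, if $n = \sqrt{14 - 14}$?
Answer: $- \frac{1}{33641} \approx -2.9726 \cdot 10^{-5}$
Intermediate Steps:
$n = 0$ ($n = \sqrt{0} = 0$)
$l{\left(F \right)} = \left(-4 + F\right) \left(21 + F\right)$ ($l{\left(F \right)} = \left(21 + F\right) \left(-4 + F\right) = \left(-4 + F\right) \left(21 + F\right)$)
$\frac{1}{\frac{l{\left(n \right)}}{\frac{1}{511 + \left(172 - 273\right)}} + 799} = \frac{1}{\frac{-84 + 0^{2} + 17 \cdot 0}{\frac{1}{511 + \left(172 - 273\right)}} + 799} = \frac{1}{\frac{-84 + 0 + 0}{\frac{1}{511 - 101}} + 799} = \frac{1}{- \frac{84}{\frac{1}{410}} + 799} = \frac{1}{- 84 \frac{1}{\frac{1}{410}} + 799} = \frac{1}{\left(-84\right) 410 + 799} = \frac{1}{-34440 + 799} = \frac{1}{-33641} = - \frac{1}{33641}$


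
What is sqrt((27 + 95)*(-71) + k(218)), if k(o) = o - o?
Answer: I*sqrt(8662) ≈ 93.07*I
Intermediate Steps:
k(o) = 0
sqrt((27 + 95)*(-71) + k(218)) = sqrt((27 + 95)*(-71) + 0) = sqrt(122*(-71) + 0) = sqrt(-8662 + 0) = sqrt(-8662) = I*sqrt(8662)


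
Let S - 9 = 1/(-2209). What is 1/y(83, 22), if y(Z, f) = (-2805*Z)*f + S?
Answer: -2209/11314323490 ≈ -1.9524e-7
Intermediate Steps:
S = 19880/2209 (S = 9 + 1/(-2209) = 9 - 1/2209 = 19880/2209 ≈ 8.9995)
y(Z, f) = 19880/2209 - 2805*Z*f (y(Z, f) = (-2805*Z)*f + 19880/2209 = -2805*Z*f + 19880/2209 = 19880/2209 - 2805*Z*f)
1/y(83, 22) = 1/(19880/2209 - 2805*83*22) = 1/(19880/2209 - 5121930) = 1/(-11314323490/2209) = -2209/11314323490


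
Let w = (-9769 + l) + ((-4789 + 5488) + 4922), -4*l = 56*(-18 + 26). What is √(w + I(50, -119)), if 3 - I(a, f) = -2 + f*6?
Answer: I*√3541 ≈ 59.506*I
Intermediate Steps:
l = -112 (l = -14*(-18 + 26) = -14*8 = -¼*448 = -112)
I(a, f) = 5 - 6*f (I(a, f) = 3 - (-2 + f*6) = 3 - (-2 + 6*f) = 3 + (2 - 6*f) = 5 - 6*f)
w = -4260 (w = (-9769 - 112) + ((-4789 + 5488) + 4922) = -9881 + (699 + 4922) = -9881 + 5621 = -4260)
√(w + I(50, -119)) = √(-4260 + (5 - 6*(-119))) = √(-4260 + (5 + 714)) = √(-4260 + 719) = √(-3541) = I*√3541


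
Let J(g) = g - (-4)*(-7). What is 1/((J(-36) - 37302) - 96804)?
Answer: -1/134170 ≈ -7.4532e-6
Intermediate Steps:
J(g) = -28 + g (J(g) = g - 1*28 = g - 28 = -28 + g)
1/((J(-36) - 37302) - 96804) = 1/(((-28 - 36) - 37302) - 96804) = 1/((-64 - 37302) - 96804) = 1/(-37366 - 96804) = 1/(-134170) = -1/134170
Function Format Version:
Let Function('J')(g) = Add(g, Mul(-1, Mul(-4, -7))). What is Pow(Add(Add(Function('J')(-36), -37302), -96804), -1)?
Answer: Rational(-1, 134170) ≈ -7.4532e-6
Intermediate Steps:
Function('J')(g) = Add(-28, g) (Function('J')(g) = Add(g, Mul(-1, 28)) = Add(g, -28) = Add(-28, g))
Pow(Add(Add(Function('J')(-36), -37302), -96804), -1) = Pow(Add(Add(Add(-28, -36), -37302), -96804), -1) = Pow(Add(Add(-64, -37302), -96804), -1) = Pow(Add(-37366, -96804), -1) = Pow(-134170, -1) = Rational(-1, 134170)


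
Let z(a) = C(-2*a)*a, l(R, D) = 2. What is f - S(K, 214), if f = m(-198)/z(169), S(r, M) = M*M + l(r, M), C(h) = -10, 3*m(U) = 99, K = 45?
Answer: -77398653/1690 ≈ -45798.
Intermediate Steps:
m(U) = 33 (m(U) = (1/3)*99 = 33)
z(a) = -10*a
S(r, M) = 2 + M**2 (S(r, M) = M*M + 2 = M**2 + 2 = 2 + M**2)
f = -33/1690 (f = 33/((-10*169)) = 33/(-1690) = 33*(-1/1690) = -33/1690 ≈ -0.019527)
f - S(K, 214) = -33/1690 - (2 + 214**2) = -33/1690 - (2 + 45796) = -33/1690 - 1*45798 = -33/1690 - 45798 = -77398653/1690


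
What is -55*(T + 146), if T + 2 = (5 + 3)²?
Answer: -11440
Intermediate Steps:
T = 62 (T = -2 + (5 + 3)² = -2 + 8² = -2 + 64 = 62)
-55*(T + 146) = -55*(62 + 146) = -55*208 = -11440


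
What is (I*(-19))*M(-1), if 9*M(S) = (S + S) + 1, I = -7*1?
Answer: -133/9 ≈ -14.778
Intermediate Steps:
I = -7
M(S) = ⅑ + 2*S/9 (M(S) = ((S + S) + 1)/9 = (2*S + 1)/9 = (1 + 2*S)/9 = ⅑ + 2*S/9)
(I*(-19))*M(-1) = (-7*(-19))*(⅑ + (2/9)*(-1)) = 133*(⅑ - 2/9) = 133*(-⅑) = -133/9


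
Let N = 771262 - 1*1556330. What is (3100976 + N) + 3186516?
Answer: 5502424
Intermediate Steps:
N = -785068 (N = 771262 - 1556330 = -785068)
(3100976 + N) + 3186516 = (3100976 - 785068) + 3186516 = 2315908 + 3186516 = 5502424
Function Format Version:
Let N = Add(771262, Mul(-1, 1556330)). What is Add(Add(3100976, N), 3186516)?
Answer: 5502424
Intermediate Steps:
N = -785068 (N = Add(771262, -1556330) = -785068)
Add(Add(3100976, N), 3186516) = Add(Add(3100976, -785068), 3186516) = Add(2315908, 3186516) = 5502424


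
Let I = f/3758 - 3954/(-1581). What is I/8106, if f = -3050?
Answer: 1672847/8026828698 ≈ 0.00020841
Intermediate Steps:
I = 1672847/990233 (I = -3050/3758 - 3954/(-1581) = -3050*1/3758 - 3954*(-1/1581) = -1525/1879 + 1318/527 = 1672847/990233 ≈ 1.6893)
I/8106 = (1672847/990233)/8106 = (1672847/990233)*(1/8106) = 1672847/8026828698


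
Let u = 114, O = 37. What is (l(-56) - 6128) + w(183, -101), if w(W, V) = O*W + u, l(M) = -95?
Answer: 662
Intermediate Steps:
w(W, V) = 114 + 37*W (w(W, V) = 37*W + 114 = 114 + 37*W)
(l(-56) - 6128) + w(183, -101) = (-95 - 6128) + (114 + 37*183) = -6223 + (114 + 6771) = -6223 + 6885 = 662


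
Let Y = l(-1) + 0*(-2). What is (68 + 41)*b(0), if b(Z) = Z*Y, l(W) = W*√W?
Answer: 0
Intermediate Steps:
l(W) = W^(3/2)
Y = -I (Y = (-1)^(3/2) + 0*(-2) = -I + 0 = -I ≈ -1.0*I)
b(Z) = -I*Z (b(Z) = Z*(-I) = -I*Z)
(68 + 41)*b(0) = (68 + 41)*(-1*I*0) = 109*0 = 0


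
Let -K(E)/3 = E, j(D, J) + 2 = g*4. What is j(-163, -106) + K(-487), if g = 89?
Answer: 1815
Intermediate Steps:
j(D, J) = 354 (j(D, J) = -2 + 89*4 = -2 + 356 = 354)
K(E) = -3*E
j(-163, -106) + K(-487) = 354 - 3*(-487) = 354 + 1461 = 1815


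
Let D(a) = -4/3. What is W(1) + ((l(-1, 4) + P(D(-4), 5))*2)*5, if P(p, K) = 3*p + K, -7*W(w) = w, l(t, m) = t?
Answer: -1/7 ≈ -0.14286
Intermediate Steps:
W(w) = -w/7
D(a) = -4/3 (D(a) = -4*1/3 = -4/3)
P(p, K) = K + 3*p
W(1) + ((l(-1, 4) + P(D(-4), 5))*2)*5 = -1/7*1 + ((-1 + (5 + 3*(-4/3)))*2)*5 = -1/7 + ((-1 + (5 - 4))*2)*5 = -1/7 + ((-1 + 1)*2)*5 = -1/7 + (0*2)*5 = -1/7 + 0*5 = -1/7 + 0 = -1/7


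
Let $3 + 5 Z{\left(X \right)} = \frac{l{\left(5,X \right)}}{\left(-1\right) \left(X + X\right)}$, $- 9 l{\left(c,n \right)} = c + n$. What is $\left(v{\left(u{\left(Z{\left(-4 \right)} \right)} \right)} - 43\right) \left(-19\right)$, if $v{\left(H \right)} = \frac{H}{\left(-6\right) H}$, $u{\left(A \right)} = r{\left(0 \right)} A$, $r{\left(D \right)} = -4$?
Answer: $\frac{4921}{6} \approx 820.17$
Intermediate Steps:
$l{\left(c,n \right)} = - \frac{c}{9} - \frac{n}{9}$ ($l{\left(c,n \right)} = - \frac{c + n}{9} = - \frac{c}{9} - \frac{n}{9}$)
$Z{\left(X \right)} = - \frac{3}{5} - \frac{- \frac{5}{9} - \frac{X}{9}}{10 X}$ ($Z{\left(X \right)} = - \frac{3}{5} + \frac{\left(\left(- \frac{1}{9}\right) 5 - \frac{X}{9}\right) \frac{1}{\left(-1\right) \left(X + X\right)}}{5} = - \frac{3}{5} + \frac{\left(- \frac{5}{9} - \frac{X}{9}\right) \frac{1}{\left(-1\right) 2 X}}{5} = - \frac{3}{5} + \frac{\left(- \frac{5}{9} - \frac{X}{9}\right) \frac{1}{\left(-2\right) X}}{5} = - \frac{3}{5} + \frac{\left(- \frac{5}{9} - \frac{X}{9}\right) \left(- \frac{1}{2 X}\right)}{5} = - \frac{3}{5} + \frac{\left(- \frac{1}{2}\right) \frac{1}{X} \left(- \frac{5}{9} - \frac{X}{9}\right)}{5} = - \frac{3}{5} - \frac{- \frac{5}{9} - \frac{X}{9}}{10 X}$)
$u{\left(A \right)} = - 4 A$
$v{\left(H \right)} = - \frac{1}{6}$ ($v{\left(H \right)} = H \left(- \frac{1}{6 H}\right) = - \frac{1}{6}$)
$\left(v{\left(u{\left(Z{\left(-4 \right)} \right)} \right)} - 43\right) \left(-19\right) = \left(- \frac{1}{6} - 43\right) \left(-19\right) = \left(- \frac{259}{6}\right) \left(-19\right) = \frac{4921}{6}$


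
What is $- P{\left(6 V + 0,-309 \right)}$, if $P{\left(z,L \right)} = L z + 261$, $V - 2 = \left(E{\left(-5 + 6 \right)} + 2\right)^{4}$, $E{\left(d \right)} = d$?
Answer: $153621$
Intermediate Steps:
$V = 83$ ($V = 2 + \left(\left(-5 + 6\right) + 2\right)^{4} = 2 + \left(1 + 2\right)^{4} = 2 + 3^{4} = 2 + 81 = 83$)
$P{\left(z,L \right)} = 261 + L z$
$- P{\left(6 V + 0,-309 \right)} = - (261 - 309 \left(6 \cdot 83 + 0\right)) = - (261 - 309 \left(498 + 0\right)) = - (261 - 153882) = \left(-1\right) \left(-153621\right) = 153621$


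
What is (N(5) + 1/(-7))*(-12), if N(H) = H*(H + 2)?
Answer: -2928/7 ≈ -418.29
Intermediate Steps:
N(H) = H*(2 + H)
(N(5) + 1/(-7))*(-12) = (5*(2 + 5) + 1/(-7))*(-12) = (5*7 - 1/7)*(-12) = (35 - 1/7)*(-12) = (244/7)*(-12) = -2928/7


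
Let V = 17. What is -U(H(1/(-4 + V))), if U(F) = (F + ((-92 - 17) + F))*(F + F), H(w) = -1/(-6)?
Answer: 326/9 ≈ 36.222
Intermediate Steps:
H(w) = 1/6 (H(w) = -1*(-1/6) = 1/6)
U(F) = 2*F*(-109 + 2*F) (U(F) = (F + (-109 + F))*(2*F) = (-109 + 2*F)*(2*F) = 2*F*(-109 + 2*F))
-U(H(1/(-4 + V))) = -2*(-109 + 2*(1/6))/6 = -2*(-109 + 1/3)/6 = -2*(-326)/(6*3) = -1*(-326/9) = 326/9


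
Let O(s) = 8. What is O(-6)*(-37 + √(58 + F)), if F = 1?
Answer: -296 + 8*√59 ≈ -234.55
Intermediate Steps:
O(-6)*(-37 + √(58 + F)) = 8*(-37 + √(58 + 1)) = 8*(-37 + √59) = -296 + 8*√59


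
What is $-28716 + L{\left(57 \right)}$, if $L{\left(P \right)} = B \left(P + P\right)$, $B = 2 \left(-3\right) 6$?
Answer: $-32820$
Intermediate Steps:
$B = -36$ ($B = \left(-6\right) 6 = -36$)
$L{\left(P \right)} = - 72 P$ ($L{\left(P \right)} = - 36 \left(P + P\right) = - 36 \cdot 2 P = - 72 P$)
$-28716 + L{\left(57 \right)} = -28716 - 4104 = -32820$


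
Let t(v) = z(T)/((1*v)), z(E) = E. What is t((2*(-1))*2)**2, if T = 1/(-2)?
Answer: 1/64 ≈ 0.015625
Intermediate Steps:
T = -1/2 ≈ -0.50000
t(v) = -1/(2*v)
t((2*(-1))*2)**2 = (-1/(2*((2*(-1))*2)))**2 = (-1/(2*((-2*2))))**2 = (-1/2/(-4))**2 = (-1/2*(-1/4))**2 = (1/8)**2 = 1/64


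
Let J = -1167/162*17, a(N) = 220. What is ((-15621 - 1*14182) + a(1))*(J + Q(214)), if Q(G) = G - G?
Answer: 21736931/6 ≈ 3.6228e+6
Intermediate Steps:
Q(G) = 0
J = -6613/54 (J = -1167*1/162*17 = -389/54*17 = -6613/54 ≈ -122.46)
((-15621 - 1*14182) + a(1))*(J + Q(214)) = ((-15621 - 1*14182) + 220)*(-6613/54 + 0) = ((-15621 - 14182) + 220)*(-6613/54) = (-29803 + 220)*(-6613/54) = -29583*(-6613/54) = 21736931/6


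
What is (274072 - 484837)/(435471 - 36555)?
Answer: -70255/132972 ≈ -0.52834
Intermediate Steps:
(274072 - 484837)/(435471 - 36555) = -210765/398916 = -210765*1/398916 = -70255/132972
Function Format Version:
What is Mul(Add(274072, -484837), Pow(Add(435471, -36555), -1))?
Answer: Rational(-70255, 132972) ≈ -0.52834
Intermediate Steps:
Mul(Add(274072, -484837), Pow(Add(435471, -36555), -1)) = Mul(-210765, Pow(398916, -1)) = Mul(-210765, Rational(1, 398916)) = Rational(-70255, 132972)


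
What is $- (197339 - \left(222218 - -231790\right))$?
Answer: $256669$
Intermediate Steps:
$- (197339 - \left(222218 - -231790\right)) = - (197339 - \left(222218 + 231790\right)) = - (197339 - 454008) = \left(-1\right) \left(-256669\right) = 256669$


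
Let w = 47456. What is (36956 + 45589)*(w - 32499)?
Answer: 1234625565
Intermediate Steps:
(36956 + 45589)*(w - 32499) = (36956 + 45589)*(47456 - 32499) = 82545*14957 = 1234625565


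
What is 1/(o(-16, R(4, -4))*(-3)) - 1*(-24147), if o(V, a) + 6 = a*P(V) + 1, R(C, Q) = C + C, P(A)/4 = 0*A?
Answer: 362206/15 ≈ 24147.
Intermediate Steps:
P(A) = 0 (P(A) = 4*(0*A) = 4*0 = 0)
R(C, Q) = 2*C
o(V, a) = -5 (o(V, a) = -6 + (a*0 + 1) = -6 + (0 + 1) = -6 + 1 = -5)
1/(o(-16, R(4, -4))*(-3)) - 1*(-24147) = 1/(-5*(-3)) - 1*(-24147) = 1/15 + 24147 = 362206/15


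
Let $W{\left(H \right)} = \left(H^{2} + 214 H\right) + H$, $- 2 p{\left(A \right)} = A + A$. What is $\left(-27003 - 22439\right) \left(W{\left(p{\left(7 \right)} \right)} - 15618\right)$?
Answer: $844172708$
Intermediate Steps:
$p{\left(A \right)} = - A$ ($p{\left(A \right)} = - \frac{A + A}{2} = - \frac{2 A}{2} = - A$)
$W{\left(H \right)} = H^{2} + 215 H$
$\left(-27003 - 22439\right) \left(W{\left(p{\left(7 \right)} \right)} - 15618\right) = \left(-27003 - 22439\right) \left(\left(-1\right) 7 \left(215 - 7\right) - 15618\right) = - 49442 \left(- 7 \left(215 - 7\right) - 15618\right) = - 49442 \left(\left(-7\right) 208 - 15618\right) = - 49442 \left(-1456 - 15618\right) = \left(-49442\right) \left(-17074\right) = 844172708$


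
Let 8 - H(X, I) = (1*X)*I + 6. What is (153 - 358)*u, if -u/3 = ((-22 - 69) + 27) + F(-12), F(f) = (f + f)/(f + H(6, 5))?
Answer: -38991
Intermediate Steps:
H(X, I) = 2 - I*X (H(X, I) = 8 - ((1*X)*I + 6) = 8 - (X*I + 6) = 8 - (I*X + 6) = 8 - (6 + I*X) = 8 + (-6 - I*X) = 2 - I*X)
F(f) = 2*f/(-28 + f) (F(f) = (f + f)/(f + (2 - 1*5*6)) = (2*f)/(f + (2 - 30)) = (2*f)/(f - 28) = (2*f)/(-28 + f) = 2*f/(-28 + f))
u = 951/5 (u = -3*(((-22 - 69) + 27) + 2*(-12)/(-28 - 12)) = -3*((-91 + 27) + 2*(-12)/(-40)) = -3*(-64 + 2*(-12)*(-1/40)) = -3*(-64 + ⅗) = -3*(-317/5) = 951/5 ≈ 190.20)
(153 - 358)*u = (153 - 358)*(951/5) = -205*951/5 = -38991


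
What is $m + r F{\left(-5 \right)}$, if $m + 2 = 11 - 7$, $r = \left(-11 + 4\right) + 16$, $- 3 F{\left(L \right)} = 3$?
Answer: $-7$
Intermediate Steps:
$F{\left(L \right)} = -1$ ($F{\left(L \right)} = \left(- \frac{1}{3}\right) 3 = -1$)
$r = 9$ ($r = -7 + 16 = 9$)
$m = 2$ ($m = -2 + \left(11 - 7\right) = -2 + 4 = 2$)
$m + r F{\left(-5 \right)} = 2 + 9 \left(-1\right) = 2 - 9 = -7$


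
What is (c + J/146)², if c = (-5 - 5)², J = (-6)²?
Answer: 53553124/5329 ≈ 10049.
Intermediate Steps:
J = 36
c = 100 (c = (-10)² = 100)
(c + J/146)² = (100 + 36/146)² = (100 + 36*(1/146))² = (100 + 18/73)² = (7318/73)² = 53553124/5329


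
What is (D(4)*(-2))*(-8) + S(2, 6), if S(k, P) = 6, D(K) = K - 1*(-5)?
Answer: 150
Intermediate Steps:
D(K) = 5 + K (D(K) = K + 5 = 5 + K)
(D(4)*(-2))*(-8) + S(2, 6) = ((5 + 4)*(-2))*(-8) + 6 = (9*(-2))*(-8) + 6 = -18*(-8) + 6 = 144 + 6 = 150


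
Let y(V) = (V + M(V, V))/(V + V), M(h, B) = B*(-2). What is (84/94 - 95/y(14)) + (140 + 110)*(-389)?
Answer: -4561778/47 ≈ -97059.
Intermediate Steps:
M(h, B) = -2*B
y(V) = -½ (y(V) = (V - 2*V)/(V + V) = (-V)/((2*V)) = (-V)*(1/(2*V)) = -½)
(84/94 - 95/y(14)) + (140 + 110)*(-389) = (84/94 - 95/(-½)) + (140 + 110)*(-389) = (84*(1/94) - 95*(-2)) + 250*(-389) = (42/47 + 190) - 97250 = 8972/47 - 97250 = -4561778/47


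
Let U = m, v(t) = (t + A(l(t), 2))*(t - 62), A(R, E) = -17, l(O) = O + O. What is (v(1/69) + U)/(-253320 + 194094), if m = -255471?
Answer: 1211284787/281974986 ≈ 4.2957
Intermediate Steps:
l(O) = 2*O
v(t) = (-62 + t)*(-17 + t) (v(t) = (t - 17)*(t - 62) = (-17 + t)*(-62 + t) = (-62 + t)*(-17 + t))
U = -255471
(v(1/69) + U)/(-253320 + 194094) = ((1054 + (1/69)² - 79/69) - 255471)/(-253320 + 194094) = ((1054 + (1/69)² - 79*1/69) - 255471)/(-59226) = ((1054 + 1/4761 - 79/69) - 255471)*(-1/59226) = (5012644/4761 - 255471)*(-1/59226) = -1211284787/4761*(-1/59226) = 1211284787/281974986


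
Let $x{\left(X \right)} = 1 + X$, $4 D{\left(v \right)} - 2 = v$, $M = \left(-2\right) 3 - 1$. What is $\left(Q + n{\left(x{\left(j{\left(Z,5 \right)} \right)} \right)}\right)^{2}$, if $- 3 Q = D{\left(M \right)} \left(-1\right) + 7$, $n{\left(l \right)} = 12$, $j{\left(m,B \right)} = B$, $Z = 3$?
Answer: $\frac{1369}{16} \approx 85.563$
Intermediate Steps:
$M = -7$ ($M = -6 - 1 = -7$)
$D{\left(v \right)} = \frac{1}{2} + \frac{v}{4}$
$Q = - \frac{11}{4}$ ($Q = - \frac{\left(\frac{1}{2} + \frac{1}{4} \left(-7\right)\right) \left(-1\right) + 7}{3} = - \frac{\left(\frac{1}{2} - \frac{7}{4}\right) \left(-1\right) + 7}{3} = - \frac{\left(- \frac{5}{4}\right) \left(-1\right) + 7}{3} = - \frac{\frac{5}{4} + 7}{3} = \left(- \frac{1}{3}\right) \frac{33}{4} = - \frac{11}{4} \approx -2.75$)
$\left(Q + n{\left(x{\left(j{\left(Z,5 \right)} \right)} \right)}\right)^{2} = \left(- \frac{11}{4} + 12\right)^{2} = \left(\frac{37}{4}\right)^{2} = \frac{1369}{16}$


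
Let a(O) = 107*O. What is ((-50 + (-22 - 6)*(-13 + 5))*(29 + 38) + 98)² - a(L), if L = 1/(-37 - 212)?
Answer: 34412680571/249 ≈ 1.3820e+8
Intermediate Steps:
L = -1/249 (L = 1/(-249) = -1/249 ≈ -0.0040161)
((-50 + (-22 - 6)*(-13 + 5))*(29 + 38) + 98)² - a(L) = ((-50 + (-22 - 6)*(-13 + 5))*(29 + 38) + 98)² - 107*(-1)/249 = ((-50 - 28*(-8))*67 + 98)² - 1*(-107/249) = ((-50 + 224)*67 + 98)² + 107/249 = (174*67 + 98)² + 107/249 = (11658 + 98)² + 107/249 = 11756² + 107/249 = 138203536 + 107/249 = 34412680571/249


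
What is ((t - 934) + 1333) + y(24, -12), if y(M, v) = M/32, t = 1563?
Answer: 7851/4 ≈ 1962.8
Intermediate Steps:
y(M, v) = M/32 (y(M, v) = M*(1/32) = M/32)
((t - 934) + 1333) + y(24, -12) = ((1563 - 934) + 1333) + (1/32)*24 = (629 + 1333) + ¾ = 1962 + ¾ = 7851/4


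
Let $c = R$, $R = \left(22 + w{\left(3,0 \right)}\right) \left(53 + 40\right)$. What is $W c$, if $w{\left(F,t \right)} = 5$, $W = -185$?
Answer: $-464535$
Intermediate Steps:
$R = 2511$ ($R = \left(22 + 5\right) \left(53 + 40\right) = 27 \cdot 93 = 2511$)
$c = 2511$
$W c = \left(-185\right) 2511 = -464535$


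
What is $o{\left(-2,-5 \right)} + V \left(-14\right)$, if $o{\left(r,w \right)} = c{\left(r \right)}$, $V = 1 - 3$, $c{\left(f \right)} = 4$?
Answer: $32$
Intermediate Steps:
$V = -2$
$o{\left(r,w \right)} = 4$
$o{\left(-2,-5 \right)} + V \left(-14\right) = 4 - -28 = 4 + 28 = 32$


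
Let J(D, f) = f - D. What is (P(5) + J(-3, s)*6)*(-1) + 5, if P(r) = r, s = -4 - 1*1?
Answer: 12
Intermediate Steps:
s = -5 (s = -4 - 1 = -5)
(P(5) + J(-3, s)*6)*(-1) + 5 = (5 + (-5 - 1*(-3))*6)*(-1) + 5 = (5 + (-5 + 3)*6)*(-1) + 5 = (5 - 2*6)*(-1) + 5 = (5 - 12)*(-1) + 5 = -7*(-1) + 5 = 7 + 5 = 12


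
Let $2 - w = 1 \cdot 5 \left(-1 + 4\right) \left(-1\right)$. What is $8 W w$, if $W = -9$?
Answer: $-1224$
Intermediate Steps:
$w = 17$ ($w = 2 - 1 \cdot 5 \left(-1 + 4\right) \left(-1\right) = 2 - 1 \cdot 5 \cdot 3 \left(-1\right) = 2 - 1 \cdot 15 \left(-1\right) = 2 - 15 \left(-1\right) = 2 - -15 = 2 + 15 = 17$)
$8 W w = 8 \left(-9\right) 17 = \left(-72\right) 17 = -1224$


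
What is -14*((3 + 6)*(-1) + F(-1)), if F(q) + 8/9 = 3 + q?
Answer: 994/9 ≈ 110.44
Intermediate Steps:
F(q) = 19/9 + q (F(q) = -8/9 + (3 + q) = 19/9 + q)
-14*((3 + 6)*(-1) + F(-1)) = -14*((3 + 6)*(-1) + (19/9 - 1)) = -14*(9*(-1) + 10/9) = -14*(-9 + 10/9) = -14*(-71/9) = 994/9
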